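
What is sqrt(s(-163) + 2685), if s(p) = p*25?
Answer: I*sqrt(1390) ≈ 37.283*I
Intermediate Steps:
s(p) = 25*p
sqrt(s(-163) + 2685) = sqrt(25*(-163) + 2685) = sqrt(-4075 + 2685) = sqrt(-1390) = I*sqrt(1390)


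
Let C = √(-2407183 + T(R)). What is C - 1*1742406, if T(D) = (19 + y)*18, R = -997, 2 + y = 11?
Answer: -1742406 + I*√2406679 ≈ -1.7424e+6 + 1551.3*I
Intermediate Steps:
y = 9 (y = -2 + 11 = 9)
T(D) = 504 (T(D) = (19 + 9)*18 = 28*18 = 504)
C = I*√2406679 (C = √(-2407183 + 504) = √(-2406679) = I*√2406679 ≈ 1551.3*I)
C - 1*1742406 = I*√2406679 - 1*1742406 = I*√2406679 - 1742406 = -1742406 + I*√2406679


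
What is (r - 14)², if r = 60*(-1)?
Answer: 5476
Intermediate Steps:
r = -60
(r - 14)² = (-60 - 14)² = (-74)² = 5476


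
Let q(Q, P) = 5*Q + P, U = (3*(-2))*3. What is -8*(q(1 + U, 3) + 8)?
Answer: 592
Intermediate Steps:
U = -18 (U = -6*3 = -18)
q(Q, P) = P + 5*Q
-8*(q(1 + U, 3) + 8) = -8*((3 + 5*(1 - 18)) + 8) = -8*((3 + 5*(-17)) + 8) = -8*((3 - 85) + 8) = -8*(-82 + 8) = -8*(-74) = 592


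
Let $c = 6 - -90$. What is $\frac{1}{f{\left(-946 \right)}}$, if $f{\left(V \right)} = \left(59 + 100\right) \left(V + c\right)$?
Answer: $- \frac{1}{135150} \approx -7.3992 \cdot 10^{-6}$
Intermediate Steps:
$c = 96$ ($c = 6 + 90 = 96$)
$f{\left(V \right)} = 15264 + 159 V$ ($f{\left(V \right)} = \left(59 + 100\right) \left(V + 96\right) = 159 \left(96 + V\right) = 15264 + 159 V$)
$\frac{1}{f{\left(-946 \right)}} = \frac{1}{15264 + 159 \left(-946\right)} = \frac{1}{15264 - 150414} = \frac{1}{-135150} = - \frac{1}{135150}$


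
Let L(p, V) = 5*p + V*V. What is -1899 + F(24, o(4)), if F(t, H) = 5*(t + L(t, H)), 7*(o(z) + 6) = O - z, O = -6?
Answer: -44251/49 ≈ -903.08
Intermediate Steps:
L(p, V) = V² + 5*p (L(p, V) = 5*p + V² = V² + 5*p)
o(z) = -48/7 - z/7 (o(z) = -6 + (-6 - z)/7 = -6 + (-6/7 - z/7) = -48/7 - z/7)
F(t, H) = 5*H² + 30*t (F(t, H) = 5*(t + (H² + 5*t)) = 5*(H² + 6*t) = 5*H² + 30*t)
-1899 + F(24, o(4)) = -1899 + (5*(-48/7 - ⅐*4)² + 30*24) = -1899 + (5*(-48/7 - 4/7)² + 720) = -1899 + (5*(-52/7)² + 720) = -1899 + (5*(2704/49) + 720) = -1899 + (13520/49 + 720) = -1899 + 48800/49 = -44251/49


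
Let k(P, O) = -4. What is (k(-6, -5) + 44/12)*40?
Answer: -40/3 ≈ -13.333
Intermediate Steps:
(k(-6, -5) + 44/12)*40 = (-4 + 44/12)*40 = (-4 + 44*(1/12))*40 = (-4 + 11/3)*40 = -⅓*40 = -40/3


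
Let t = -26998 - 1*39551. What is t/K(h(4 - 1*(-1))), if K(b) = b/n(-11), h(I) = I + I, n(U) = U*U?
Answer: -8052429/10 ≈ -8.0524e+5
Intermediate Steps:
n(U) = U²
t = -66549 (t = -26998 - 39551 = -66549)
h(I) = 2*I
K(b) = b/121 (K(b) = b/((-11)²) = b/121)
t/K(h(4 - 1*(-1))) = -66549*121/(2*(4 - 1*(-1))) = -66549*121/(2*(4 + 1)) = -66549/((2*5)/121) = -66549/((1/121)*10) = -66549/10/121 = -66549*121/10 = -8052429/10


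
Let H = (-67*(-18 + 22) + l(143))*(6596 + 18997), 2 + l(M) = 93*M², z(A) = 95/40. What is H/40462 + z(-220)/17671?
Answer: 3439819669399433/2860016008 ≈ 1.2027e+6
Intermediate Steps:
z(A) = 19/8 (z(A) = 95*(1/40) = 19/8)
l(M) = -2 + 93*M²
H = 48664756791 (H = (-67*(-18 + 22) + (-2 + 93*143²))*(6596 + 18997) = (-67*4 + (-2 + 93*20449))*25593 = (-268 + (-2 + 1901757))*25593 = (-268 + 1901755)*25593 = 1901487*25593 = 48664756791)
H/40462 + z(-220)/17671 = 48664756791/40462 + (19/8)/17671 = 48664756791*(1/40462) + (19/8)*(1/17671) = 48664756791/40462 + 19/141368 = 3439819669399433/2860016008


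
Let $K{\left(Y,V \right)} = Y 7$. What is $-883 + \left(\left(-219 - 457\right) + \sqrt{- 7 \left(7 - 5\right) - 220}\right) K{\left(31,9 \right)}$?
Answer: $-147575 + 651 i \sqrt{26} \approx -1.4758 \cdot 10^{5} + 3319.5 i$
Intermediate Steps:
$K{\left(Y,V \right)} = 7 Y$
$-883 + \left(\left(-219 - 457\right) + \sqrt{- 7 \left(7 - 5\right) - 220}\right) K{\left(31,9 \right)} = -883 + \left(\left(-219 - 457\right) + \sqrt{- 7 \left(7 - 5\right) - 220}\right) 7 \cdot 31 = -883 + \left(-676 + \sqrt{\left(-7\right) 2 - 220}\right) 217 = -883 + \left(-676 + \sqrt{-14 - 220}\right) 217 = -883 + \left(-676 + \sqrt{-234}\right) 217 = -883 + \left(-676 + 3 i \sqrt{26}\right) 217 = -883 - \left(146692 - 651 i \sqrt{26}\right) = -147575 + 651 i \sqrt{26}$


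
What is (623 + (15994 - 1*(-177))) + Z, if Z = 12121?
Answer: 28915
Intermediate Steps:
(623 + (15994 - 1*(-177))) + Z = (623 + (15994 - 1*(-177))) + 12121 = (623 + (15994 + 177)) + 12121 = (623 + 16171) + 12121 = 16794 + 12121 = 28915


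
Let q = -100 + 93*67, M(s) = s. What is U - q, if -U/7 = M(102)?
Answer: -6845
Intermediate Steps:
U = -714 (U = -7*102 = -714)
q = 6131 (q = -100 + 6231 = 6131)
U - q = -714 - 1*6131 = -714 - 6131 = -6845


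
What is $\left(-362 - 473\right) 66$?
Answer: $-55110$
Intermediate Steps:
$\left(-362 - 473\right) 66 = \left(-835\right) 66 = -55110$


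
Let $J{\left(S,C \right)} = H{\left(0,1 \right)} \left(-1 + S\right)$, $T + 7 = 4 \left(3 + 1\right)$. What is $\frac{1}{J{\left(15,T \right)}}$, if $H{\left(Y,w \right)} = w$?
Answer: $\frac{1}{14} \approx 0.071429$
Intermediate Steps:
$T = 9$ ($T = -7 + 4 \left(3 + 1\right) = -7 + 4 \cdot 4 = -7 + 16 = 9$)
$J{\left(S,C \right)} = -1 + S$ ($J{\left(S,C \right)} = 1 \left(-1 + S\right) = -1 + S$)
$\frac{1}{J{\left(15,T \right)}} = \frac{1}{-1 + 15} = \frac{1}{14}$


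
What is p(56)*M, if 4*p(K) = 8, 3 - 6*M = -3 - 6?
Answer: 4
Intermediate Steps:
M = 2 (M = ½ - (-3 - 6)/6 = ½ - ⅙*(-9) = ½ + 3/2 = 2)
p(K) = 2 (p(K) = (¼)*8 = 2)
p(56)*M = 2*2 = 4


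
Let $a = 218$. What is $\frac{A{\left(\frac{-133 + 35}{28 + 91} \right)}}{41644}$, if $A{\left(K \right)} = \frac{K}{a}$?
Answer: $- \frac{7}{77166332} \approx -9.0713 \cdot 10^{-8}$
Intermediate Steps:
$A{\left(K \right)} = \frac{K}{218}$
$\frac{A{\left(\frac{-133 + 35}{28 + 91} \right)}}{41644} = \frac{\frac{1}{218} \frac{-133 + 35}{28 + 91}}{41644} = \frac{\left(-98\right) \frac{1}{119}}{218} \cdot \frac{1}{41644} = \frac{1}{218} \left(- \frac{14}{17}\right) \frac{1}{41644} = \left(- \frac{7}{1853}\right) \frac{1}{41644} = - \frac{7}{77166332}$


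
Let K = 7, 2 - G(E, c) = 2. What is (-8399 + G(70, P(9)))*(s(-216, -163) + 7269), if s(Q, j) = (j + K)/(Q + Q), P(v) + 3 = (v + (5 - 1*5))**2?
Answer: -2197993103/36 ≈ -6.1055e+7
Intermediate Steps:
P(v) = -3 + v**2 (P(v) = -3 + (v + (5 - 1*5))**2 = -3 + (v + (5 - 5))**2 = -3 + (v + 0)**2 = -3 + v**2)
G(E, c) = 0 (G(E, c) = 2 - 1*2 = 2 - 2 = 0)
s(Q, j) = (7 + j)/(2*Q) (s(Q, j) = (j + 7)/(Q + Q) = (7 + j)/((2*Q)) = (7 + j)*(1/(2*Q)) = (7 + j)/(2*Q))
(-8399 + G(70, P(9)))*(s(-216, -163) + 7269) = (-8399 + 0)*((1/2)*(7 - 163)/(-216) + 7269) = -8399*((1/2)*(-1/216)*(-156) + 7269) = -8399*(13/36 + 7269) = -8399*261697/36 = -2197993103/36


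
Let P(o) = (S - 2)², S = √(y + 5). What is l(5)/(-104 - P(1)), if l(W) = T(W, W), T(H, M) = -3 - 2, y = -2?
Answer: 185/4091 + 20*√3/12273 ≈ 0.048044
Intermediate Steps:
T(H, M) = -5
S = √3 (S = √(-2 + 5) = √3 ≈ 1.7320)
P(o) = (-2 + √3)² (P(o) = (√3 - 2)² = (-2 + √3)²)
l(W) = -5
l(5)/(-104 - P(1)) = -5/(-104 - (2 - √3)²)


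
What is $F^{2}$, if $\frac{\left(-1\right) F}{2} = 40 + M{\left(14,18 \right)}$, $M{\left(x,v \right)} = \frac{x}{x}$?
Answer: $6724$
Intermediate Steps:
$M{\left(x,v \right)} = 1$
$F = -82$ ($F = - 2 \left(40 + 1\right) = \left(-2\right) 41 = -82$)
$F^{2} = \left(-82\right)^{2} = 6724$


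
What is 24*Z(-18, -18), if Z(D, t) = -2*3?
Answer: -144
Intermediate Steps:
Z(D, t) = -6
24*Z(-18, -18) = 24*(-6) = -144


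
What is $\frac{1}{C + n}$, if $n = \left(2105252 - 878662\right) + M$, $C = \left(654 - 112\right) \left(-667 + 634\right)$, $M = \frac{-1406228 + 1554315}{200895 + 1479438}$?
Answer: $\frac{1680333}{2031025366519} \approx 8.2733 \cdot 10^{-7}$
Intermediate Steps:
$M = \frac{148087}{1680333} \approx 0.08813$
$C = -17886$ ($C = 542 \left(-33\right) = -17886$)
$n = \frac{2061079802557}{1680333}$ ($n = \left(2105252 - 878662\right) + \frac{148087}{1680333} = 1226590 + \frac{148087}{1680333} = \frac{2061079802557}{1680333} \approx 1.2266 \cdot 10^{6}$)
$\frac{1}{C + n} = \frac{1}{-17886 + \frac{2061079802557}{1680333}} = \frac{1}{\frac{2031025366519}{1680333}} = \frac{1680333}{2031025366519}$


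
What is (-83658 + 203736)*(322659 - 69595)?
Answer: 30387418992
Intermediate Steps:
(-83658 + 203736)*(322659 - 69595) = 120078*253064 = 30387418992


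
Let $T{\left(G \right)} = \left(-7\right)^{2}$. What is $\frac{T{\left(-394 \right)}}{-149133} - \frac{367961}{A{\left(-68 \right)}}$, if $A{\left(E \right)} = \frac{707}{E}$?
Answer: $\frac{3731508656641}{105437031} \approx 35391.0$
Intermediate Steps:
$T{\left(G \right)} = 49$
$\frac{T{\left(-394 \right)}}{-149133} - \frac{367961}{A{\left(-68 \right)}} = \frac{49}{-149133} - \frac{367961}{707 \frac{1}{-68}} = 49 \left(- \frac{1}{149133}\right) - \frac{367961}{707 \left(- \frac{1}{68}\right)} = - \frac{49}{149133} - \frac{367961}{- \frac{707}{68}} = - \frac{49}{149133} - - \frac{25021348}{707} = - \frac{49}{149133} + \frac{25021348}{707} = \frac{3731508656641}{105437031}$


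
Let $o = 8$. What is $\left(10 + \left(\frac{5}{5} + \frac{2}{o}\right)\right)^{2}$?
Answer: $\frac{2025}{16} \approx 126.56$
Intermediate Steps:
$\left(10 + \left(\frac{5}{5} + \frac{2}{o}\right)\right)^{2} = \left(10 + \left(\frac{5}{5} + \frac{2}{8}\right)\right)^{2} = \left(10 + \left(5 \cdot \frac{1}{5} + 2 \cdot \frac{1}{8}\right)\right)^{2} = \left(10 + \left(1 + \frac{1}{4}\right)\right)^{2} = \left(10 + \frac{5}{4}\right)^{2} = \left(\frac{45}{4}\right)^{2} = \frac{2025}{16}$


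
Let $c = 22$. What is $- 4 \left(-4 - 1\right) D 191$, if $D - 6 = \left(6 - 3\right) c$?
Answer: $275040$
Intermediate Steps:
$D = 72$ ($D = 6 + \left(6 - 3\right) 22 = 6 + 3 \cdot 22 = 6 + 66 = 72$)
$- 4 \left(-4 - 1\right) D 191 = - 4 \left(-4 - 1\right) 72 \cdot 191 = \left(-4\right) \left(-5\right) 72 \cdot 191 = 20 \cdot 72 \cdot 191 = 1440 \cdot 191 = 275040$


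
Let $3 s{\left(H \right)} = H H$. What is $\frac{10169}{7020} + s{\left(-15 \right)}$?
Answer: $\frac{536669}{7020} \approx 76.449$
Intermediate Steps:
$s{\left(H \right)} = \frac{H^{2}}{3}$ ($s{\left(H \right)} = \frac{H H}{3} = \frac{H^{2}}{3}$)
$\frac{10169}{7020} + s{\left(-15 \right)} = \frac{10169}{7020} + \frac{\left(-15\right)^{2}}{3} = 10169 \cdot \frac{1}{7020} + \frac{1}{3} \cdot 225 = \frac{10169}{7020} + 75 = \frac{536669}{7020}$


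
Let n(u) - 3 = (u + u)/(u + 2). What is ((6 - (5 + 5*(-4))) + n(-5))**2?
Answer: 6724/9 ≈ 747.11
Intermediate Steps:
n(u) = 3 + 2*u/(2 + u) (n(u) = 3 + (u + u)/(u + 2) = 3 + (2*u)/(2 + u) = 3 + 2*u/(2 + u))
((6 - (5 + 5*(-4))) + n(-5))**2 = ((6 - (5 + 5*(-4))) + (6 + 5*(-5))/(2 - 5))**2 = ((6 - (5 - 20)) + (6 - 25)/(-3))**2 = ((6 - 1*(-15)) - 1/3*(-19))**2 = ((6 + 15) + 19/3)**2 = (21 + 19/3)**2 = (82/3)**2 = 6724/9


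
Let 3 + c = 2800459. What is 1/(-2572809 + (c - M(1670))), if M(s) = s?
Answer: 1/225977 ≈ 4.4252e-6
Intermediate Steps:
c = 2800456 (c = -3 + 2800459 = 2800456)
1/(-2572809 + (c - M(1670))) = 1/(-2572809 + (2800456 - 1*1670)) = 1/(-2572809 + (2800456 - 1670)) = 1/(-2572809 + 2798786) = 1/225977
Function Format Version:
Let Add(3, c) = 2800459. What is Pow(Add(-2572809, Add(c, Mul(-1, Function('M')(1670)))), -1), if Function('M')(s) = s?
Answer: Rational(1, 225977) ≈ 4.4252e-6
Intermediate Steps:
c = 2800456 (c = Add(-3, 2800459) = 2800456)
Pow(Add(-2572809, Add(c, Mul(-1, Function('M')(1670)))), -1) = Pow(Add(-2572809, Add(2800456, Mul(-1, 1670))), -1) = Pow(Add(-2572809, Add(2800456, -1670)), -1) = Pow(Add(-2572809, 2798786), -1) = Pow(225977, -1) = Rational(1, 225977)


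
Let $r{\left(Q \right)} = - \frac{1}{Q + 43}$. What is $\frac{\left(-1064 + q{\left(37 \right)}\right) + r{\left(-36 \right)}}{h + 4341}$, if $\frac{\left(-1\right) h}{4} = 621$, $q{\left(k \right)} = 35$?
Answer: $- \frac{7204}{12999} \approx -0.5542$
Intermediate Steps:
$r{\left(Q \right)} = - \frac{1}{43 + Q}$
$h = -2484$ ($h = \left(-4\right) 621 = -2484$)
$\frac{\left(-1064 + q{\left(37 \right)}\right) + r{\left(-36 \right)}}{h + 4341} = \frac{\left(-1064 + 35\right) - \frac{1}{43 - 36}}{-2484 + 4341} = \frac{-1029 - \frac{1}{7}}{1857} = \left(-1029 - \frac{1}{7}\right) \frac{1}{1857} = \left(- \frac{7204}{7}\right) \frac{1}{1857} = - \frac{7204}{12999}$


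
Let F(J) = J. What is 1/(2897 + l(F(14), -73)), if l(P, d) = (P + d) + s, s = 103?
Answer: 1/2941 ≈ 0.00034002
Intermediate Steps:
l(P, d) = 103 + P + d (l(P, d) = (P + d) + 103 = 103 + P + d)
1/(2897 + l(F(14), -73)) = 1/(2897 + (103 + 14 - 73)) = 1/(2897 + 44) = 1/2941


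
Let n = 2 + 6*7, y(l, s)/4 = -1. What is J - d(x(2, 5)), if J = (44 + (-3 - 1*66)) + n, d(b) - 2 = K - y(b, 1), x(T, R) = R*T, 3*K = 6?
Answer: 11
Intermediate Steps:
y(l, s) = -4 (y(l, s) = 4*(-1) = -4)
K = 2 (K = (⅓)*6 = 2)
n = 44 (n = 2 + 42 = 44)
d(b) = 8 (d(b) = 2 + (2 - 1*(-4)) = 2 + (2 + 4) = 2 + 6 = 8)
J = 19 (J = (44 + (-3 - 1*66)) + 44 = (44 + (-3 - 66)) + 44 = (44 - 69) + 44 = -25 + 44 = 19)
J - d(x(2, 5)) = 19 - 1*8 = 19 - 8 = 11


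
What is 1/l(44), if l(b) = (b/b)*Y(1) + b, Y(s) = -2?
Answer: 1/42 ≈ 0.023810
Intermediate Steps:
l(b) = -2 + b (l(b) = (b/b)*(-2) + b = 1*(-2) + b = -2 + b)
1/l(44) = 1/(-2 + 44) = 1/42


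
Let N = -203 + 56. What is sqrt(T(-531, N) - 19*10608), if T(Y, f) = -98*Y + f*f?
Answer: I*sqrt(127905) ≈ 357.64*I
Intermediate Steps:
N = -147
T(Y, f) = f**2 - 98*Y (T(Y, f) = -98*Y + f**2 = f**2 - 98*Y)
sqrt(T(-531, N) - 19*10608) = sqrt(((-147)**2 - 98*(-531)) - 19*10608) = sqrt((21609 + 52038) - 201552) = sqrt(73647 - 201552) = sqrt(-127905) = I*sqrt(127905)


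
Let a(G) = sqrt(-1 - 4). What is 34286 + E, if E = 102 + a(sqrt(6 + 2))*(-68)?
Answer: 34388 - 68*I*sqrt(5) ≈ 34388.0 - 152.05*I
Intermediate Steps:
a(G) = I*sqrt(5) (a(G) = sqrt(-5) = I*sqrt(5))
E = 102 - 68*I*sqrt(5) (E = 102 + (I*sqrt(5))*(-68) = 102 - 68*I*sqrt(5) ≈ 102.0 - 152.05*I)
34286 + E = 34286 + (102 - 68*I*sqrt(5)) = 34388 - 68*I*sqrt(5)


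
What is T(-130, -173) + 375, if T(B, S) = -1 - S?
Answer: 547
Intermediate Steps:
T(-130, -173) + 375 = (-1 - 1*(-173)) + 375 = (-1 + 173) + 375 = 172 + 375 = 547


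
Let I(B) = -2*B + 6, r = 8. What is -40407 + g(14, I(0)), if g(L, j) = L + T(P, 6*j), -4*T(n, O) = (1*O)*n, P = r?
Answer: -40465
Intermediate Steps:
P = 8
T(n, O) = -O*n/4 (T(n, O) = -1*O*n/4 = -O*n/4)
I(B) = 6 - 2*B
g(L, j) = L - 12*j (g(L, j) = L - ¼*6*j*8 = L - 12*j)
-40407 + g(14, I(0)) = -40407 + (14 - 12*(6 - 2*0)) = -40407 + (14 - 12*(6 + 0)) = -40407 + (14 - 12*6) = -40407 + (14 - 72) = -40407 - 58 = -40465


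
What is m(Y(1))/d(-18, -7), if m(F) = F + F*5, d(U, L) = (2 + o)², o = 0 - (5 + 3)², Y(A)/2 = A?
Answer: 3/961 ≈ 0.0031217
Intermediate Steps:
Y(A) = 2*A
o = -64 (o = 0 - 1*8² = 0 - 1*64 = 0 - 64 = -64)
d(U, L) = 3844 (d(U, L) = (2 - 64)² = (-62)² = 3844)
m(F) = 6*F (m(F) = F + 5*F = 6*F)
m(Y(1))/d(-18, -7) = (6*(2*1))/3844 = (6*2)*(1/3844) = 12*(1/3844) = 3/961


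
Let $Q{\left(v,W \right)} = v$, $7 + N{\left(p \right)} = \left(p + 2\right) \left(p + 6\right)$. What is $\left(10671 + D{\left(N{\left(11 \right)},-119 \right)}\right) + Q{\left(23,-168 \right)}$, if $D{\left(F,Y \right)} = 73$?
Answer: $10767$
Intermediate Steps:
$N{\left(p \right)} = -7 + \left(2 + p\right) \left(6 + p\right)$ ($N{\left(p \right)} = -7 + \left(p + 2\right) \left(p + 6\right) = -7 + \left(2 + p\right) \left(6 + p\right)$)
$\left(10671 + D{\left(N{\left(11 \right)},-119 \right)}\right) + Q{\left(23,-168 \right)} = \left(10671 + 73\right) + 23 = 10744 + 23 = 10767$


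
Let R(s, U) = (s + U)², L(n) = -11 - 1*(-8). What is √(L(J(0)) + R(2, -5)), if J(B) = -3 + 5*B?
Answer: √6 ≈ 2.4495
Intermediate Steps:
L(n) = -3 (L(n) = -11 + 8 = -3)
R(s, U) = (U + s)²
√(L(J(0)) + R(2, -5)) = √(-3 + (-5 + 2)²) = √(-3 + (-3)²) = √(-3 + 9) = √6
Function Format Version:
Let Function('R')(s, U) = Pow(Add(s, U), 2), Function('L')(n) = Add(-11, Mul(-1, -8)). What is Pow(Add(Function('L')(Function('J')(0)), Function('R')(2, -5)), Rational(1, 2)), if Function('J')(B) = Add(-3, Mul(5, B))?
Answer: Pow(6, Rational(1, 2)) ≈ 2.4495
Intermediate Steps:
Function('L')(n) = -3 (Function('L')(n) = Add(-11, 8) = -3)
Function('R')(s, U) = Pow(Add(U, s), 2)
Pow(Add(Function('L')(Function('J')(0)), Function('R')(2, -5)), Rational(1, 2)) = Pow(Add(-3, Pow(Add(-5, 2), 2)), Rational(1, 2)) = Pow(Add(-3, Pow(-3, 2)), Rational(1, 2)) = Pow(Add(-3, 9), Rational(1, 2)) = Pow(6, Rational(1, 2))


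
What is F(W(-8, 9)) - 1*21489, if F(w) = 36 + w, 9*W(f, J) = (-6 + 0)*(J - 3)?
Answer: -21457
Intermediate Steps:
W(f, J) = 2 - 2*J/3 (W(f, J) = ((-6 + 0)*(J - 3))/9 = (-6*(-3 + J))/9 = (18 - 6*J)/9 = 2 - 2*J/3)
F(W(-8, 9)) - 1*21489 = (36 + (2 - ⅔*9)) - 1*21489 = (36 + (2 - 6)) - 21489 = (36 - 4) - 21489 = 32 - 21489 = -21457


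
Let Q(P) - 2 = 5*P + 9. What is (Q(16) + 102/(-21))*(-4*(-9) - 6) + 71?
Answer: 18587/7 ≈ 2655.3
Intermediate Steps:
Q(P) = 11 + 5*P (Q(P) = 2 + (5*P + 9) = 2 + (9 + 5*P) = 11 + 5*P)
(Q(16) + 102/(-21))*(-4*(-9) - 6) + 71 = ((11 + 5*16) + 102/(-21))*(-4*(-9) - 6) + 71 = ((11 + 80) + 102*(-1/21))*(36 - 6) + 71 = (91 - 34/7)*30 + 71 = (603/7)*30 + 71 = 18090/7 + 71 = 18587/7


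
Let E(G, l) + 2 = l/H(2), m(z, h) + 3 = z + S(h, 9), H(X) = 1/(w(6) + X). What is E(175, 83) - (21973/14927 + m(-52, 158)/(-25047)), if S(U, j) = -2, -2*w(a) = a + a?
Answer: -165251624/492591 ≈ -335.47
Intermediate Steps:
w(a) = -a (w(a) = -(a + a)/2 = -a)
H(X) = 1/(-6 + X) (H(X) = 1/(-1*6 + X) = 1/(-6 + X))
m(z, h) = -5 + z (m(z, h) = -3 + (z - 2) = -3 + (-2 + z) = -5 + z)
E(G, l) = -2 - 4*l (E(G, l) = -2 + l/(1/(-6 + 2)) = -2 + l/(1/(-4)) = -2 + l/(-1/4) = -2 + l*(-4) = -2 - 4*l)
E(175, 83) - (21973/14927 + m(-52, 158)/(-25047)) = (-2 - 4*83) - (21973/14927 + (-5 - 52)/(-25047)) = (-2 - 332) - (21973*(1/14927) - 57*(-1/25047)) = -334 - (21973/14927 + 19/8349) = -334 - 1*726230/492591 = -334 - 726230/492591 = -165251624/492591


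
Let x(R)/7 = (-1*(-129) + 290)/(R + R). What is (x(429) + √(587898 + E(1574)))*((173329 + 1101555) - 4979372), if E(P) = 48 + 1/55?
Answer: -5432631652/429 - 3704488*√1778536705/55 ≈ -2.8532e+9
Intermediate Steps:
E(P) = 2641/55 (E(P) = 48 + 1/55 = 2641/55)
x(R) = 2933/(2*R) (x(R) = 7*((-1*(-129) + 290)/(R + R)) = 7*((129 + 290)/((2*R))) = 7*(419*(1/(2*R))) = 7*(419/(2*R)) = 2933/(2*R))
(x(429) + √(587898 + E(1574)))*((173329 + 1101555) - 4979372) = ((2933/2)/429 + √(587898 + 2641/55))*((173329 + 1101555) - 4979372) = ((2933/2)*(1/429) + √(32337031/55))*(1274884 - 4979372) = (2933/858 + √1778536705/55)*(-3704488) = -5432631652/429 - 3704488*√1778536705/55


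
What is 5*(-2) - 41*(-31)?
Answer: 1261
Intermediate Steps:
5*(-2) - 41*(-31) = -10 + 1271 = 1261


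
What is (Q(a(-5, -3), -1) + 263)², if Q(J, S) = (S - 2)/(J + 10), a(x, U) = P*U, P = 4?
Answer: 279841/4 ≈ 69960.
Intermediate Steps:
a(x, U) = 4*U
Q(J, S) = (-2 + S)/(10 + J)
(Q(a(-5, -3), -1) + 263)² = ((-2 - 1)/(10 + 4*(-3)) + 263)² = (-3/(10 - 12) + 263)² = (-3/(-2) + 263)² = (-½*(-3) + 263)² = (3/2 + 263)² = (529/2)² = 279841/4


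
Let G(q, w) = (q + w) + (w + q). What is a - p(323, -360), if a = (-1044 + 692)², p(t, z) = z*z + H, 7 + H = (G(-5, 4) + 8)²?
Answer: -5725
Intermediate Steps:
G(q, w) = 2*q + 2*w (G(q, w) = (q + w) + (q + w) = 2*q + 2*w)
H = 29 (H = -7 + ((2*(-5) + 2*4) + 8)² = -7 + ((-10 + 8) + 8)² = -7 + (-2 + 8)² = -7 + 6² = -7 + 36 = 29)
p(t, z) = 29 + z² (p(t, z) = z*z + 29 = z² + 29 = 29 + z²)
a = 123904 (a = (-352)² = 123904)
a - p(323, -360) = 123904 - (29 + (-360)²) = 123904 - (29 + 129600) = 123904 - 1*129629 = 123904 - 129629 = -5725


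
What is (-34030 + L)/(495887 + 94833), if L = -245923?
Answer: -3943/8320 ≈ -0.47392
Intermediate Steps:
(-34030 + L)/(495887 + 94833) = (-34030 - 245923)/(495887 + 94833) = -279953/590720 = -279953*1/590720 = -3943/8320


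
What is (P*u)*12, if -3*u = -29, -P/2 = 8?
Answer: -1856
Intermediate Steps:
P = -16 (P = -2*8 = -16)
u = 29/3 (u = -⅓*(-29) = 29/3 ≈ 9.6667)
(P*u)*12 = -16*29/3*12 = -464/3*12 = -1856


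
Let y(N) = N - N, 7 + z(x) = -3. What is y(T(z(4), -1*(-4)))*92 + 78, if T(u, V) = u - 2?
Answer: 78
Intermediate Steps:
z(x) = -10 (z(x) = -7 - 3 = -10)
T(u, V) = -2 + u
y(N) = 0
y(T(z(4), -1*(-4)))*92 + 78 = 0*92 + 78 = 0 + 78 = 78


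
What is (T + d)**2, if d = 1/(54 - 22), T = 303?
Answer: 94031809/1024 ≈ 91828.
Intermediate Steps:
d = 1/32 ≈ 0.031250
(T + d)**2 = (303 + 1/32)**2 = (9697/32)**2 = 94031809/1024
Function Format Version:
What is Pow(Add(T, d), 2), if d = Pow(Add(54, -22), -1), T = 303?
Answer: Rational(94031809, 1024) ≈ 91828.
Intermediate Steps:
d = Rational(1, 32) (d = Pow(32, -1) = Rational(1, 32) ≈ 0.031250)
Pow(Add(T, d), 2) = Pow(Add(303, Rational(1, 32)), 2) = Pow(Rational(9697, 32), 2) = Rational(94031809, 1024)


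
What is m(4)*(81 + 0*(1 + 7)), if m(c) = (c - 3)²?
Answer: 81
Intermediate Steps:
m(c) = (-3 + c)²
m(4)*(81 + 0*(1 + 7)) = (-3 + 4)²*(81 + 0*(1 + 7)) = 1²*(81 + 0*8) = 1*(81 + 0) = 1*81 = 81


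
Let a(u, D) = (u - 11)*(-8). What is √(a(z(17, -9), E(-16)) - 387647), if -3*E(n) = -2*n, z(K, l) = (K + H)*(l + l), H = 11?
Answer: I*√383527 ≈ 619.3*I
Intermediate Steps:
z(K, l) = 2*l*(11 + K) (z(K, l) = (K + 11)*(l + l) = (11 + K)*(2*l) = 2*l*(11 + K))
E(n) = 2*n/3 (E(n) = -(-2)*n/3 = 2*n/3)
a(u, D) = 88 - 8*u (a(u, D) = (-11 + u)*(-8) = 88 - 8*u)
√(a(z(17, -9), E(-16)) - 387647) = √((88 - 16*(-9)*(11 + 17)) - 387647) = √((88 - 16*(-9)*28) - 387647) = √((88 - 8*(-504)) - 387647) = √((88 + 4032) - 387647) = √(4120 - 387647) = √(-383527) = I*√383527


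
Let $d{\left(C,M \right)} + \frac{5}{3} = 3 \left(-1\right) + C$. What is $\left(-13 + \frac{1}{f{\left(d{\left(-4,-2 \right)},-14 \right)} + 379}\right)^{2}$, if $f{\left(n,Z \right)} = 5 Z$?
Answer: $\frac{16128256}{95481} \approx 168.92$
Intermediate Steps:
$d{\left(C,M \right)} = - \frac{14}{3} + C$ ($d{\left(C,M \right)} = - \frac{5}{3} + \left(3 \left(-1\right) + C\right) = - \frac{5}{3} + \left(-3 + C\right) = - \frac{14}{3} + C$)
$\left(-13 + \frac{1}{f{\left(d{\left(-4,-2 \right)},-14 \right)} + 379}\right)^{2} = \left(-13 + \frac{1}{5 \left(-14\right) + 379}\right)^{2} = \left(-13 + \frac{1}{-70 + 379}\right)^{2} = \left(-13 + \frac{1}{309}\right)^{2} = \left(- \frac{4016}{309}\right)^{2} = \frac{16128256}{95481}$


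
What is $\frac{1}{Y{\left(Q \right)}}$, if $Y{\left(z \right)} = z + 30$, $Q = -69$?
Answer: $- \frac{1}{39} \approx -0.025641$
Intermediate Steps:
$Y{\left(z \right)} = 30 + z$
$\frac{1}{Y{\left(Q \right)}} = \frac{1}{30 - 69} = \frac{1}{-39} = - \frac{1}{39}$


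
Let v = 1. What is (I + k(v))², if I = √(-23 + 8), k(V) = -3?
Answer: (3 - I*√15)² ≈ -6.0 - 23.238*I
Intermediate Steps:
I = I*√15 (I = √(-15) = I*√15 ≈ 3.873*I)
(I + k(v))² = (I*√15 - 3)² = (-3 + I*√15)²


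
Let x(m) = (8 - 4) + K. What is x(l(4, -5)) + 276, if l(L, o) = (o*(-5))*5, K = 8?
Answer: 288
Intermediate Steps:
l(L, o) = -25*o (l(L, o) = -5*o*5 = -25*o)
x(m) = 12 (x(m) = (8 - 4) + 8 = 4 + 8 = 12)
x(l(4, -5)) + 276 = 12 + 276 = 288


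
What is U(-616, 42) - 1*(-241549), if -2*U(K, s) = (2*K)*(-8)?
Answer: 236621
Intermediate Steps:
U(K, s) = 8*K (U(K, s) = -2*K*(-8)/2 = -(-8)*K = 8*K)
U(-616, 42) - 1*(-241549) = 8*(-616) - 1*(-241549) = -4928 + 241549 = 236621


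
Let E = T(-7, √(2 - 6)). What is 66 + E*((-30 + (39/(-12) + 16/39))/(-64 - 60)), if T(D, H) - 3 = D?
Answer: 314053/4836 ≈ 64.941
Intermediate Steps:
T(D, H) = 3 + D
E = -4 (E = 3 - 7 = -4)
66 + E*((-30 + (39/(-12) + 16/39))/(-64 - 60)) = 66 - 4*(-30 + (39/(-12) + 16/39))/(-64 - 60) = 66 - 4*(-30 + (39*(-1/12) + 16*(1/39)))/(-124) = 66 - 4*(-30 + (-13/4 + 16/39))*(-1)/124 = 66 - 4*(-30 - 443/156)*(-1)/124 = 66 - (-5123)*(-1)/(39*124) = 66 - 4*5123/19344 = 66 - 5123/4836 = 314053/4836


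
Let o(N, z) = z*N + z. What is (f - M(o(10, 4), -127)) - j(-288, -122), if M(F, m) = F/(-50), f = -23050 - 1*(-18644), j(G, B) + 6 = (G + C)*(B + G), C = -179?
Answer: -4896728/25 ≈ -1.9587e+5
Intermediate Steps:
o(N, z) = z + N*z (o(N, z) = N*z + z = z + N*z)
j(G, B) = -6 + (-179 + G)*(B + G) (j(G, B) = -6 + (G - 179)*(B + G) = -6 + (-179 + G)*(B + G))
f = -4406 (f = -23050 + 18644 = -4406)
M(F, m) = -F/50 (M(F, m) = F*(-1/50) = -F/50)
(f - M(o(10, 4), -127)) - j(-288, -122) = (-4406 - (-1)*4*(1 + 10)/50) - (-6 + (-288)**2 - 179*(-122) - 179*(-288) - 122*(-288)) = (-4406 - (-1)*4*11/50) - (-6 + 82944 + 21838 + 51552 + 35136) = (-4406 - (-1)*44/50) - 1*191464 = (-4406 - 1*(-22/25)) - 191464 = (-4406 + 22/25) - 191464 = -110128/25 - 191464 = -4896728/25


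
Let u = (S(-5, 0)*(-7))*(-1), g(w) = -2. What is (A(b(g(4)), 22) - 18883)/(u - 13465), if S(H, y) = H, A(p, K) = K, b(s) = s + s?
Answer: 6287/4500 ≈ 1.3971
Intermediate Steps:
b(s) = 2*s
u = -35 (u = -5*(-7)*(-1) = 35*(-1) = -35)
(A(b(g(4)), 22) - 18883)/(u - 13465) = (22 - 18883)/(-35 - 13465) = -18861/(-13500) = -18861*(-1/13500) = 6287/4500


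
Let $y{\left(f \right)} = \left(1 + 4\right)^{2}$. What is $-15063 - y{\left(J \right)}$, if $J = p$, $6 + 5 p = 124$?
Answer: $-15088$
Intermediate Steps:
$p = \frac{118}{5}$ ($p = - \frac{6}{5} + \frac{1}{5} \cdot 124 = - \frac{6}{5} + \frac{124}{5} = \frac{118}{5} \approx 23.6$)
$J = \frac{118}{5} \approx 23.6$
$y{\left(f \right)} = 25$ ($y{\left(f \right)} = 5^{2} = 25$)
$-15063 - y{\left(J \right)} = -15063 - 25 = -15088$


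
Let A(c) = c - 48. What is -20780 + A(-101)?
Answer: -20929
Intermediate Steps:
A(c) = -48 + c
-20780 + A(-101) = -20780 + (-48 - 101) = -20780 - 149 = -20929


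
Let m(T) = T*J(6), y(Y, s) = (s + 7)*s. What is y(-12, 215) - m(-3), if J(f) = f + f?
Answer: 47766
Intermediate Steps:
J(f) = 2*f
y(Y, s) = s*(7 + s) (y(Y, s) = (7 + s)*s = s*(7 + s))
m(T) = 12*T (m(T) = T*(2*6) = T*12 = 12*T)
y(-12, 215) - m(-3) = 215*(7 + 215) - 12*(-3) = 215*222 - 1*(-36) = 47730 + 36 = 47766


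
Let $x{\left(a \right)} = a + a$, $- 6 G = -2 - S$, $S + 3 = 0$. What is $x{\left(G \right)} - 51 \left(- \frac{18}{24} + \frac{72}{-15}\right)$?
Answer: $\frac{16963}{60} \approx 282.72$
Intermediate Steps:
$S = -3$ ($S = -3 + 0 = -3$)
$G = - \frac{1}{6}$ ($G = - \frac{-2 - -3}{6} = - \frac{-2 + 3}{6} = \left(- \frac{1}{6}\right) 1 = - \frac{1}{6} \approx -0.16667$)
$x{\left(a \right)} = 2 a$
$x{\left(G \right)} - 51 \left(- \frac{18}{24} + \frac{72}{-15}\right) = 2 \left(- \frac{1}{6}\right) - 51 \left(- \frac{18}{24} + \frac{72}{-15}\right) = - \frac{1}{3} - 51 \left(\left(-18\right) \frac{1}{24} + 72 \left(- \frac{1}{15}\right)\right) = - \frac{1}{3} - 51 \left(- \frac{3}{4} - \frac{24}{5}\right) = - \frac{1}{3} - - \frac{5661}{20} = - \frac{1}{3} + \frac{5661}{20} = \frac{16963}{60}$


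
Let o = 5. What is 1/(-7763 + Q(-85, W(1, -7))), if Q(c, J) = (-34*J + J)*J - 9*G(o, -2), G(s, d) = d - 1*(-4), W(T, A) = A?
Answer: -1/9398 ≈ -0.00010641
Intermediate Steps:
G(s, d) = 4 + d (G(s, d) = d + 4 = 4 + d)
Q(c, J) = -18 - 33*J**2 (Q(c, J) = (-34*J + J)*J - 9*(4 - 2) = (-33*J)*J - 9*2 = -33*J**2 - 18 = -18 - 33*J**2)
1/(-7763 + Q(-85, W(1, -7))) = 1/(-7763 + (-18 - 33*(-7)**2)) = 1/(-7763 + (-18 - 33*49)) = 1/(-7763 + (-18 - 1617)) = 1/(-7763 - 1635) = 1/(-9398) = -1/9398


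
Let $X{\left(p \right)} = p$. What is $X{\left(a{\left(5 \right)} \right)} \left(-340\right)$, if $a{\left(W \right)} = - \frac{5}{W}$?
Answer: $340$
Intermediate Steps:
$X{\left(a{\left(5 \right)} \right)} \left(-340\right) = - \frac{5}{5} \left(-340\right) = \left(-5\right) \frac{1}{5} \left(-340\right) = \left(-1\right) \left(-340\right) = 340$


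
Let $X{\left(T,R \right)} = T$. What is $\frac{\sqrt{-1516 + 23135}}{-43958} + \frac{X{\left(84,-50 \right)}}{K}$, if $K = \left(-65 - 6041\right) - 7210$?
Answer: $- \frac{21}{3329} - \frac{\sqrt{21619}}{43958} \approx -0.0096531$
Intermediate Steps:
$K = -13316$ ($K = -6106 - 7210 = -13316$)
$\frac{\sqrt{-1516 + 23135}}{-43958} + \frac{X{\left(84,-50 \right)}}{K} = \frac{\sqrt{-1516 + 23135}}{-43958} + \frac{84}{-13316} = \sqrt{21619} \left(- \frac{1}{43958}\right) + 84 \left(- \frac{1}{13316}\right) = - \frac{\sqrt{21619}}{43958} - \frac{21}{3329} = - \frac{21}{3329} - \frac{\sqrt{21619}}{43958}$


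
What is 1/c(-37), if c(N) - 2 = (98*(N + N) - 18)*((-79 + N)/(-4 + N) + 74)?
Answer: -41/22900418 ≈ -1.7904e-6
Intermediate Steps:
c(N) = 2 + (-18 + 196*N)*(74 + (-79 + N)/(-4 + N)) (c(N) = 2 + (98*(N + N) - 18)*((-79 + N)/(-4 + N) + 74) = 2 + (98*(2*N) - 18)*((-79 + N)/(-4 + N) + 74) = 2 + (196*N - 18)*(74 + (-79 + N)/(-4 + N)) = 2 + (-18 + 196*N)*(74 + (-79 + N)/(-4 + N)))
1/c(-37) = 1/(2*(3371 - 37424*(-37) + 7350*(-37)**2)/(-4 - 37)) = 1/(2*(3371 + 1384688 + 7350*1369)/(-41)) = 1/(2*(-1/41)*(3371 + 1384688 + 10062150)) = 1/(2*(-1/41)*11450209) = 1/(-22900418/41) = -41/22900418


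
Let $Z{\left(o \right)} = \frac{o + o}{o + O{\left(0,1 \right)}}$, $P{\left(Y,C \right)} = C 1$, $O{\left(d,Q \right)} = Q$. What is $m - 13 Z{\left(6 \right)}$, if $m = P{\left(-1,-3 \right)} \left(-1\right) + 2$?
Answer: $- \frac{121}{7} \approx -17.286$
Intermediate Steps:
$P{\left(Y,C \right)} = C$
$m = 5$ ($m = \left(-3\right) \left(-1\right) + 2 = 3 + 2 = 5$)
$Z{\left(o \right)} = \frac{2 o}{1 + o}$ ($Z{\left(o \right)} = \frac{o + o}{o + 1} = \frac{2 o}{1 + o}$)
$m - 13 Z{\left(6 \right)} = 5 - 13 \cdot 2 \cdot 6 \frac{1}{1 + 6} = 5 - 13 \cdot 2 \cdot 6 \cdot \frac{1}{7} = 5 - \frac{156}{7} = - \frac{121}{7}$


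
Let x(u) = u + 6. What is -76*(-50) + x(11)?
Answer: 3817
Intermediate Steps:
x(u) = 6 + u
-76*(-50) + x(11) = -76*(-50) + (6 + 11) = 3800 + 17 = 3817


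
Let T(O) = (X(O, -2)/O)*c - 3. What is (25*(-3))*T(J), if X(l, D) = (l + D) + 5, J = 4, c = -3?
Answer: 2475/4 ≈ 618.75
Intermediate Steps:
X(l, D) = 5 + D + l (X(l, D) = (D + l) + 5 = 5 + D + l)
T(O) = -3 - 3*(3 + O)/O (T(O) = ((5 - 2 + O)/O)*(-3) - 3 = ((3 + O)/O)*(-3) - 3 = -3*(3 + O)/O - 3 = -3 - 3*(3 + O)/O)
(25*(-3))*T(J) = (25*(-3))*(-6 - 9/4) = -75*(-6 - 9*¼) = -75*(-6 - 9/4) = -75*(-33/4) = 2475/4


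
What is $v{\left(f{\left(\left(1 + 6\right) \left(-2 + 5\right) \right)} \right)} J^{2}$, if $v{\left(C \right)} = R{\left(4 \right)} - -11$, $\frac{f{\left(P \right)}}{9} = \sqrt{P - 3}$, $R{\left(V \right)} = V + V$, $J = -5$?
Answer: $475$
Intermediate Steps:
$R{\left(V \right)} = 2 V$
$f{\left(P \right)} = 9 \sqrt{-3 + P}$ ($f{\left(P \right)} = 9 \sqrt{P - 3} = 9 \sqrt{-3 + P}$)
$v{\left(C \right)} = 19$ ($v{\left(C \right)} = 2 \cdot 4 - -11 = 8 + 11 = 19$)
$v{\left(f{\left(\left(1 + 6\right) \left(-2 + 5\right) \right)} \right)} J^{2} = 19 \left(-5\right)^{2} = 19 \cdot 25 = 475$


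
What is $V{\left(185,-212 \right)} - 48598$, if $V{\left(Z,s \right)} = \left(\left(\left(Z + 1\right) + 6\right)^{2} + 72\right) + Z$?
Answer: $-11477$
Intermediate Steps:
$V{\left(Z,s \right)} = 72 + Z + \left(7 + Z\right)^{2}$ ($V{\left(Z,s \right)} = \left(\left(\left(1 + Z\right) + 6\right)^{2} + 72\right) + Z = \left(\left(7 + Z\right)^{2} + 72\right) + Z = \left(72 + \left(7 + Z\right)^{2}\right) + Z = 72 + Z + \left(7 + Z\right)^{2}$)
$V{\left(185,-212 \right)} - 48598 = \left(72 + 185 + \left(7 + 185\right)^{2}\right) - 48598 = \left(72 + 185 + 192^{2}\right) - 48598 = \left(72 + 185 + 36864\right) - 48598 = 37121 - 48598 = -11477$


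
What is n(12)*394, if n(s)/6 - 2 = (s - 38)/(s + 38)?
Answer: 87468/25 ≈ 3498.7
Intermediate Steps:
n(s) = 12 + 6*(-38 + s)/(38 + s) (n(s) = 12 + 6*((s - 38)/(s + 38)) = 12 + 6*((-38 + s)/(38 + s)) = 12 + 6*(-38 + s)/(38 + s))
n(12)*394 = (6*(38 + 3*12)/(38 + 12))*394 = (6*(38 + 36)/50)*394 = (6*(1/50)*74)*394 = (222/25)*394 = 87468/25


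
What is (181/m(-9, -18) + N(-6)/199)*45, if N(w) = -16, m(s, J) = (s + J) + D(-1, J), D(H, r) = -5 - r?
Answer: -1630935/2786 ≈ -585.40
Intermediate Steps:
m(s, J) = -5 + s (m(s, J) = (s + J) + (-5 - J) = (J + s) + (-5 - J) = -5 + s)
(181/m(-9, -18) + N(-6)/199)*45 = (181/(-5 - 9) - 16/199)*45 = (181/(-14) - 16*1/199)*45 = (181*(-1/14) - 16/199)*45 = (-181/14 - 16/199)*45 = -36243/2786*45 = -1630935/2786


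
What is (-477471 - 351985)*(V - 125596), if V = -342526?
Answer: 388286601632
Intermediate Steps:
(-477471 - 351985)*(V - 125596) = (-477471 - 351985)*(-342526 - 125596) = -829456*(-468122) = 388286601632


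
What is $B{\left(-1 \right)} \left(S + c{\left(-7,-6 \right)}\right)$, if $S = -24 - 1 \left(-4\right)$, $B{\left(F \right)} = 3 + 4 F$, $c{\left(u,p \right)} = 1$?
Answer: $19$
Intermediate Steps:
$S = -20$ ($S = -24 - -4 = -24 + 4 = -20$)
$B{\left(-1 \right)} \left(S + c{\left(-7,-6 \right)}\right) = \left(3 + 4 \left(-1\right)\right) \left(-20 + 1\right) = \left(3 - 4\right) \left(-19\right) = \left(-1\right) \left(-19\right) = 19$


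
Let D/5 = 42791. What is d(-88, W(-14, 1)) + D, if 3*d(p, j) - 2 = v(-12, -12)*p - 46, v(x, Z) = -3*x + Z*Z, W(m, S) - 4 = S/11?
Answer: 625981/3 ≈ 2.0866e+5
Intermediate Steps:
D = 213955 (D = 5*42791 = 213955)
W(m, S) = 4 + S/11
v(x, Z) = Z² - 3*x (v(x, Z) = -3*x + Z² = Z² - 3*x)
d(p, j) = -44/3 + 60*p (d(p, j) = ⅔ + (((-12)² - 3*(-12))*p - 46)/3 = ⅔ + ((144 + 36)*p - 46)/3 = ⅔ + (180*p - 46)/3 = ⅔ + (-46 + 180*p)/3 = ⅔ + (-46/3 + 60*p) = -44/3 + 60*p)
d(-88, W(-14, 1)) + D = (-44/3 + 60*(-88)) + 213955 = (-44/3 - 5280) + 213955 = -15884/3 + 213955 = 625981/3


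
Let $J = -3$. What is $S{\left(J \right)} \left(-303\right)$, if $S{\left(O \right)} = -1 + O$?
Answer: $1212$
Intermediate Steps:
$S{\left(J \right)} \left(-303\right) = \left(-1 - 3\right) \left(-303\right) = \left(-4\right) \left(-303\right) = 1212$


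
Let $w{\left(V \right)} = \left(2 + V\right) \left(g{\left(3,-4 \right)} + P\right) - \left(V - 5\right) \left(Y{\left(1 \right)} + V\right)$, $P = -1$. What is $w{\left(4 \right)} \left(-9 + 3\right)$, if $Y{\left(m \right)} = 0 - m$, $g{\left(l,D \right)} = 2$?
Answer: $-54$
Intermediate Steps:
$Y{\left(m \right)} = - m$
$w{\left(V \right)} = 2 + V - \left(-1 + V\right) \left(-5 + V\right)$ ($w{\left(V \right)} = \left(2 + V\right) \left(2 - 1\right) - \left(V - 5\right) \left(\left(-1\right) 1 + V\right) = \left(2 + V\right) 1 - \left(-5 + V\right) \left(-1 + V\right) = \left(2 + V\right) - \left(-1 + V\right) \left(-5 + V\right) = 2 + V - \left(-1 + V\right) \left(-5 + V\right)$)
$w{\left(4 \right)} \left(-9 + 3\right) = \left(-3 - 4^{2} + 7 \cdot 4\right) \left(-9 + 3\right) = \left(-3 - 16 + 28\right) \left(-6\right) = 9 \left(-6\right) = -54$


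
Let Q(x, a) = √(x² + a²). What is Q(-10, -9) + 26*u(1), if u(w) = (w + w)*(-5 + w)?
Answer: -208 + √181 ≈ -194.55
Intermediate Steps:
u(w) = 2*w*(-5 + w) (u(w) = (2*w)*(-5 + w) = 2*w*(-5 + w))
Q(x, a) = √(a² + x²)
Q(-10, -9) + 26*u(1) = √((-9)² + (-10)²) + 26*(2*1*(-5 + 1)) = √(81 + 100) + 26*(2*1*(-4)) = √181 + 26*(-8) = √181 - 208 = -208 + √181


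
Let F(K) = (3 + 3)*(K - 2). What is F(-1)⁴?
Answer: 104976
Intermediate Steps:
F(K) = -12 + 6*K (F(K) = 6*(-2 + K) = -12 + 6*K)
F(-1)⁴ = (-12 + 6*(-1))⁴ = (-12 - 6)⁴ = (-18)⁴ = 104976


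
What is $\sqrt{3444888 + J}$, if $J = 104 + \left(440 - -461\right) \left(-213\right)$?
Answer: $\sqrt{3253079} \approx 1803.6$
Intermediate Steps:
$J = -191809$ ($J = 104 + \left(440 + 461\right) \left(-213\right) = 104 + 901 \left(-213\right) = 104 - 191913 = -191809$)
$\sqrt{3444888 + J} = \sqrt{3444888 - 191809} = \sqrt{3253079}$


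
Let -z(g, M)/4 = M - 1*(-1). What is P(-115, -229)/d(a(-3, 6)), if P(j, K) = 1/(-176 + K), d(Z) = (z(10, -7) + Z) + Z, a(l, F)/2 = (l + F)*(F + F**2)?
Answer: -1/213840 ≈ -4.6764e-6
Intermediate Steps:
z(g, M) = -4 - 4*M (z(g, M) = -4*(M - 1*(-1)) = -4*(M + 1) = -4*(1 + M) = -4 - 4*M)
a(l, F) = 2*(F + l)*(F + F**2) (a(l, F) = 2*((l + F)*(F + F**2)) = 2*((F + l)*(F + F**2)) = 2*(F + l)*(F + F**2))
d(Z) = 24 + 2*Z (d(Z) = ((-4 - 4*(-7)) + Z) + Z = ((-4 + 28) + Z) + Z = (24 + Z) + Z = 24 + 2*Z)
P(-115, -229)/d(a(-3, 6)) = 1/((-176 - 229)*(24 + 2*(2*6*(6 - 3 + 6**2 + 6*(-3))))) = 1/((-405)*(24 + 2*(2*6*(6 - 3 + 36 - 18)))) = -1/(405*(24 + 2*(2*6*21))) = -1/(405*(24 + 2*252)) = -1/(405*(24 + 504)) = -1/405/528 = -1/405*1/528 = -1/213840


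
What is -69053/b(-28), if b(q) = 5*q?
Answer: 69053/140 ≈ 493.24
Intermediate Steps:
-69053/b(-28) = -69053/(5*(-28)) = -69053/(-140) = -69053*(-1/140) = 69053/140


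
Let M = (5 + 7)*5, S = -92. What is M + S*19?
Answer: -1688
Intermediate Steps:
M = 60 (M = 12*5 = 60)
M + S*19 = 60 - 92*19 = 60 - 1748 = -1688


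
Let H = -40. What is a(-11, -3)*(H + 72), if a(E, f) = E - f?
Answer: -256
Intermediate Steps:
a(-11, -3)*(H + 72) = (-11 - 1*(-3))*(-40 + 72) = (-11 + 3)*32 = -8*32 = -256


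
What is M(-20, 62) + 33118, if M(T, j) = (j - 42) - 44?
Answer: 33094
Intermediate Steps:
M(T, j) = -86 + j (M(T, j) = (-42 + j) - 44 = -86 + j)
M(-20, 62) + 33118 = (-86 + 62) + 33118 = -24 + 33118 = 33094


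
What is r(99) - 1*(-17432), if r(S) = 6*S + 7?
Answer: 18033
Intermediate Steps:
r(S) = 7 + 6*S
r(99) - 1*(-17432) = (7 + 6*99) - 1*(-17432) = (7 + 594) + 17432 = 601 + 17432 = 18033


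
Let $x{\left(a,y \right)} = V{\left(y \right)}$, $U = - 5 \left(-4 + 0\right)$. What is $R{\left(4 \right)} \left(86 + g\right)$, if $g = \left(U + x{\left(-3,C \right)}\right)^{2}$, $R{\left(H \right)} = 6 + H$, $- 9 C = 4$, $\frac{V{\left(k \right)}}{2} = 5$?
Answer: $9860$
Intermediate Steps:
$V{\left(k \right)} = 10$ ($V{\left(k \right)} = 2 \cdot 5 = 10$)
$C = - \frac{4}{9}$ ($C = \left(- \frac{1}{9}\right) 4 = - \frac{4}{9} \approx -0.44444$)
$U = 20$ ($U = \left(-5\right) \left(-4\right) = 20$)
$x{\left(a,y \right)} = 10$
$g = 900$ ($g = \left(20 + 10\right)^{2} = 30^{2} = 900$)
$R{\left(4 \right)} \left(86 + g\right) = \left(6 + 4\right) \left(86 + 900\right) = 10 \cdot 986 = 9860$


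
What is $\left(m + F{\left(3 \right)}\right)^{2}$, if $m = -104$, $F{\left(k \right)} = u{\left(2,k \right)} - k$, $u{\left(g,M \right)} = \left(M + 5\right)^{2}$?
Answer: $1849$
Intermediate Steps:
$u{\left(g,M \right)} = \left(5 + M\right)^{2}$
$F{\left(k \right)} = \left(5 + k\right)^{2} - k$
$\left(m + F{\left(3 \right)}\right)^{2} = \left(-104 + \left(\left(5 + 3\right)^{2} - 3\right)\right)^{2} = \left(-104 - \left(3 - 8^{2}\right)\right)^{2} = \left(-104 + \left(64 - 3\right)\right)^{2} = \left(-104 + 61\right)^{2} = \left(-43\right)^{2} = 1849$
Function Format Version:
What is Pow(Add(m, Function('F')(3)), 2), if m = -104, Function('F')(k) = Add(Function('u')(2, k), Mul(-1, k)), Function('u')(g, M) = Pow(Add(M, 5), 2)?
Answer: 1849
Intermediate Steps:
Function('u')(g, M) = Pow(Add(5, M), 2)
Function('F')(k) = Add(Pow(Add(5, k), 2), Mul(-1, k))
Pow(Add(m, Function('F')(3)), 2) = Pow(Add(-104, Add(Pow(Add(5, 3), 2), Mul(-1, 3))), 2) = Pow(Add(-104, Add(Pow(8, 2), -3)), 2) = Pow(Add(-104, Add(64, -3)), 2) = Pow(Add(-104, 61), 2) = Pow(-43, 2) = 1849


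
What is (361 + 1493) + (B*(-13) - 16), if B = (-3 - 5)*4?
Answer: 2254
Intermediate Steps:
B = -32 (B = -8*4 = -32)
(361 + 1493) + (B*(-13) - 16) = (361 + 1493) + (-32*(-13) - 16) = 1854 + (416 - 16) = 1854 + 400 = 2254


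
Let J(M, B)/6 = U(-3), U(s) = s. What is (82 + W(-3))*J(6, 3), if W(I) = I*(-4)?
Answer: -1692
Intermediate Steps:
W(I) = -4*I
J(M, B) = -18 (J(M, B) = 6*(-3) = -18)
(82 + W(-3))*J(6, 3) = (82 - 4*(-3))*(-18) = (82 + 12)*(-18) = 94*(-18) = -1692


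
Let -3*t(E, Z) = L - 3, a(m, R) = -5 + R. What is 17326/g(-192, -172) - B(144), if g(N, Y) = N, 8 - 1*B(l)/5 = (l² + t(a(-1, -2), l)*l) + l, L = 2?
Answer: 10032937/96 ≈ 1.0451e+5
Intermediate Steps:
t(E, Z) = ⅓ (t(E, Z) = -(2 - 3)/3 = -⅓*(-1) = ⅓)
B(l) = 40 - 5*l² - 20*l/3 (B(l) = 40 - 5*((l² + l/3) + l) = 40 - 5*(l² + 4*l/3) = 40 + (-5*l² - 20*l/3) = 40 - 5*l² - 20*l/3)
17326/g(-192, -172) - B(144) = 17326/(-192) - (40 - 5*144² - 20/3*144) = 17326*(-1/192) - (40 - 5*20736 - 960) = -8663/96 - (40 - 103680 - 960) = -8663/96 - 1*(-104600) = -8663/96 + 104600 = 10032937/96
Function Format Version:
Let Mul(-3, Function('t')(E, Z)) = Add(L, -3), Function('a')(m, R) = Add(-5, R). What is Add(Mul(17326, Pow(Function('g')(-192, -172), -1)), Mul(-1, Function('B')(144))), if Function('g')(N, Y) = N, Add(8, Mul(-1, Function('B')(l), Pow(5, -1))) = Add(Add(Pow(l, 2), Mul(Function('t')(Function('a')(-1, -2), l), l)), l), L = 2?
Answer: Rational(10032937, 96) ≈ 1.0451e+5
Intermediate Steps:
Function('t')(E, Z) = Rational(1, 3) (Function('t')(E, Z) = Mul(Rational(-1, 3), Add(2, -3)) = Mul(Rational(-1, 3), -1) = Rational(1, 3))
Function('B')(l) = Add(40, Mul(-5, Pow(l, 2)), Mul(Rational(-20, 3), l)) (Function('B')(l) = Add(40, Mul(-5, Add(Add(Pow(l, 2), Mul(Rational(1, 3), l)), l))) = Add(40, Mul(-5, Add(Pow(l, 2), Mul(Rational(4, 3), l)))) = Add(40, Add(Mul(-5, Pow(l, 2)), Mul(Rational(-20, 3), l))) = Add(40, Mul(-5, Pow(l, 2)), Mul(Rational(-20, 3), l)))
Add(Mul(17326, Pow(Function('g')(-192, -172), -1)), Mul(-1, Function('B')(144))) = Add(Mul(17326, Pow(-192, -1)), Mul(-1, Add(40, Mul(-5, Pow(144, 2)), Mul(Rational(-20, 3), 144)))) = Add(Mul(17326, Rational(-1, 192)), Mul(-1, Add(40, Mul(-5, 20736), -960))) = Add(Rational(-8663, 96), Mul(-1, Add(40, -103680, -960))) = Add(Rational(-8663, 96), Mul(-1, -104600)) = Add(Rational(-8663, 96), 104600) = Rational(10032937, 96)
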